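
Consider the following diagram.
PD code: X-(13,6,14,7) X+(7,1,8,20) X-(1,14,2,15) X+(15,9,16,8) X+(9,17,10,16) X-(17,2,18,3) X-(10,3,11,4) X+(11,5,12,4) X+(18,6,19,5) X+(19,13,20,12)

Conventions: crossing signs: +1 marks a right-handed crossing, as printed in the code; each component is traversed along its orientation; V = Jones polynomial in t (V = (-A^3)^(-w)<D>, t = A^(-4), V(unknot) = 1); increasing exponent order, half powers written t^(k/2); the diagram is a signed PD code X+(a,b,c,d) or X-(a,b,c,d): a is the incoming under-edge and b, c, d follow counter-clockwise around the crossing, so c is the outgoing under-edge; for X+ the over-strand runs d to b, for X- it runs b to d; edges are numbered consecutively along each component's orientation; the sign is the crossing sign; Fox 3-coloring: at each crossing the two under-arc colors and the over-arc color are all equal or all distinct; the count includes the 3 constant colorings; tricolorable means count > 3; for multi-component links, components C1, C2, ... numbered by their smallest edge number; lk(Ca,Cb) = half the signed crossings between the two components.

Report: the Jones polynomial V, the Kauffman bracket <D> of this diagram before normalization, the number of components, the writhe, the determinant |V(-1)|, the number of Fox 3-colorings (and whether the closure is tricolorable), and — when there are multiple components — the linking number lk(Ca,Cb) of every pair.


V = t^-1 - 1 + 2t - 2t^2 + 2t^3 - 2t^4 + t^5
<D> = A^-14 - 2A^-10 + 2A^-6 - 2A^-2 + 2A^2 - A^6 + A^10 (w = +2)
1 component over 10 crossings, w = +2
3 Fox colorings among 3^10, |V(-1)| = 11: not tricolorable
why: w = +2 (over 10 crossings) is diagram-only; (-A^3)^(-2) removes it from V


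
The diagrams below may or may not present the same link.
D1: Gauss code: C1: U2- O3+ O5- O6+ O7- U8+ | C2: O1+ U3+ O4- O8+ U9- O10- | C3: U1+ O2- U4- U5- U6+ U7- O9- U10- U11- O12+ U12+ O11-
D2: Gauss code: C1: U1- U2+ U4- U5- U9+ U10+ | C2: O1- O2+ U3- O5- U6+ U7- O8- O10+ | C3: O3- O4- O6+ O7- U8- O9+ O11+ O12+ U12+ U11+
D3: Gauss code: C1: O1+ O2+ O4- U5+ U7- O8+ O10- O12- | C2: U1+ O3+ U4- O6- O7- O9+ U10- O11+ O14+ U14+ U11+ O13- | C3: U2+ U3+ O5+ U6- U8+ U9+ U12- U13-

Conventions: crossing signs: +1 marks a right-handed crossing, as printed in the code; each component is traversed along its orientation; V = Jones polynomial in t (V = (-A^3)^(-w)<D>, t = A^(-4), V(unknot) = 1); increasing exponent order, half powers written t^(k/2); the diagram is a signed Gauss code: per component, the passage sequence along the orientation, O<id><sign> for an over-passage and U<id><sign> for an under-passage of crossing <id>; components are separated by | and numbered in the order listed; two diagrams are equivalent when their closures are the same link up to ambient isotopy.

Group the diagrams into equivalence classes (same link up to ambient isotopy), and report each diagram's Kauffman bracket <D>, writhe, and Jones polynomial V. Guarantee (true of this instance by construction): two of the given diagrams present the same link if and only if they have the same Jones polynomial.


classes: {D1} | {D2} | {D3}
V(D1) = t^-4 + t^-2 + 2  [12 crossings, <D> = 2A^-6 + A^2 + A^10, w = -2]
D2 (bracket 1 + A^4 + A^8 + A^12; 12 crossings at w = 0): V = t^-3 + t^-2 + t^-1 + 1
V(D3) = t^-2 + 2 + t^2  (w +2, c 14, <D> = A^-2 + 2A^6 + A^14)
insight: comparing 3 Jones polynomials yields 3 groups


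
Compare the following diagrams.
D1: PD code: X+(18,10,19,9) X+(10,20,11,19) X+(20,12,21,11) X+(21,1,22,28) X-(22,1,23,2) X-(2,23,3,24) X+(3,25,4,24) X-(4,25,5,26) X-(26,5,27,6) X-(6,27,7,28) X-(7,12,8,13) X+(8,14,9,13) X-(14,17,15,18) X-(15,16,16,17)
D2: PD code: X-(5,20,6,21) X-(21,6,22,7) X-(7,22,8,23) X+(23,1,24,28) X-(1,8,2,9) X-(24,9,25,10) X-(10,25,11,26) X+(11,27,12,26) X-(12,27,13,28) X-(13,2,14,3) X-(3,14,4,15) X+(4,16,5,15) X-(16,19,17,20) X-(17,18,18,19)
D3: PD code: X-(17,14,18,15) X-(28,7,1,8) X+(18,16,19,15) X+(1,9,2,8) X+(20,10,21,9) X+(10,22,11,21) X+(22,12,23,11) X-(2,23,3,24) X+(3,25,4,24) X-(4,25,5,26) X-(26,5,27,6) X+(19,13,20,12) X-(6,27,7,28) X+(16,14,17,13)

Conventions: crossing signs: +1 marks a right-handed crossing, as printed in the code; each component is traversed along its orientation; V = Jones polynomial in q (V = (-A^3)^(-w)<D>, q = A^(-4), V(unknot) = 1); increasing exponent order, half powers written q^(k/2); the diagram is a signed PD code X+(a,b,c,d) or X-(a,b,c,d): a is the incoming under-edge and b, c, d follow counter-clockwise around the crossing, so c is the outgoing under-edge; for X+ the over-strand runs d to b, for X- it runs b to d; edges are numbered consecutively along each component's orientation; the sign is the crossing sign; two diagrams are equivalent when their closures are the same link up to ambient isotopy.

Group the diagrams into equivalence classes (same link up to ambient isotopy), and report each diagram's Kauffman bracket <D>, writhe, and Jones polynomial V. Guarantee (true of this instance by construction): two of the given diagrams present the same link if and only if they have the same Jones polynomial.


classes: {D1, D3} | {D2}
V(D1) = -q^-3 + q^-2 - q^-1 + 3 - q + q^2 - q^3  [14 crossings, <D> = -A^-18 + A^-14 - A^-10 + 3A^-6 - A^-2 + A^2 - A^6, w = -2]
D2 (bracket A^-16 - A^-12 + 2A^-8 - 2A^-4 + 3 - 2A^4 + A^8 - A^12; 14 crossings at w = -8): V = -q^-9 + q^-8 - 2q^-7 + 3q^-6 - 2q^-5 + 2q^-4 - q^-3 + q^-2
V(D3) = -q^-3 + q^-2 - q^-1 + 3 - q + q^2 - q^3  (w +2, c 14, <D> = -A^-6 + A^-2 - A^2 + 3A^6 - A^10 + A^14 - A^18)
insight: comparing 3 Jones polynomials yields 2 groups


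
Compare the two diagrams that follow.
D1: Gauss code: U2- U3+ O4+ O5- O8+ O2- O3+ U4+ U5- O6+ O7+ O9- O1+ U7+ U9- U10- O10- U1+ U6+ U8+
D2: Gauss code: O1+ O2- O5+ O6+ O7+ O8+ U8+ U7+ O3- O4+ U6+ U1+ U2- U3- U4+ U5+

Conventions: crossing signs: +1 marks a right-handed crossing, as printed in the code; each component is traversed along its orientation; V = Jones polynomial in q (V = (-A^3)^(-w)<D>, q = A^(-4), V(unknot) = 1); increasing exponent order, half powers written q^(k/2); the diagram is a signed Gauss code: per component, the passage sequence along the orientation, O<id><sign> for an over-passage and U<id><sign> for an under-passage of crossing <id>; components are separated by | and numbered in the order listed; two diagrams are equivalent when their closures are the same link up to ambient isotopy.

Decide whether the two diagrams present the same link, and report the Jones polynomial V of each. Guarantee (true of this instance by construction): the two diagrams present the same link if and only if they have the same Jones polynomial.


equivalent: yes
D1 (bracket A^6; 10 crossings at w = +2): V = 1
V(D2) = 1  (w +4, c 8, <D> = A^12)
key observation: all 2 diagrams share one V(q), hence one class


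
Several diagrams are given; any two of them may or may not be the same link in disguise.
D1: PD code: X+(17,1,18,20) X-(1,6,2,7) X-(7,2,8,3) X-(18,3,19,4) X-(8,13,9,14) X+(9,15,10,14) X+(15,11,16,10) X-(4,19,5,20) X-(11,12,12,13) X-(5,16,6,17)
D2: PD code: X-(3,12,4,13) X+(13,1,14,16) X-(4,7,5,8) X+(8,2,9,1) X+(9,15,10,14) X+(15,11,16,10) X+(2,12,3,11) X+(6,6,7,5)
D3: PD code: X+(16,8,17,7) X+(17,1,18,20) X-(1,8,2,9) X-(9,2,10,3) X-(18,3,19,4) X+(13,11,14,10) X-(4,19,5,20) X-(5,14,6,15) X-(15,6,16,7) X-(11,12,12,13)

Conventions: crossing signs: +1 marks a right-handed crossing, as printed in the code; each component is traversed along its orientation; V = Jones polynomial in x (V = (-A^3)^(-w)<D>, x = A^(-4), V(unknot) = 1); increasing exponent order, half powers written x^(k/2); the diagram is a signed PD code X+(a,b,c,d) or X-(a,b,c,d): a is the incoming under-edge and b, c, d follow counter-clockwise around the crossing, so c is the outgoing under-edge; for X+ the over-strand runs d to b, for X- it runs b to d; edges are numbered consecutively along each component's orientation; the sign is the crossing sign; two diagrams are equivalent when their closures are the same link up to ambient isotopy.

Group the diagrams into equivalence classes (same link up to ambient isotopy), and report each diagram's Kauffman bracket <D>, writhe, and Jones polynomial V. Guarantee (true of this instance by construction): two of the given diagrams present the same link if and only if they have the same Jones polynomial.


grouping into links: {D1, D3} | {D2}
V(D1) = -x^-6 + x^-5 - x^-4 + 2x^-3 - x^-2 + x^-1  (w -4, c 10, <D> = A^-8 - A^-4 + 2 - A^4 + A^8 - A^12)
V(D2) = x + x^3 - x^4  (w +4, c 8, <D> = -A^-4 + 1 + A^8)
V(D3) = -x^-6 + x^-5 - x^-4 + 2x^-3 - x^-2 + x^-1  [10 crossings, <D> = A^-8 - A^-4 + 2 - A^4 + A^8 - A^12, w = -4]
why: 2 classes among 3 diagrams; unequal V(x) rules out equality


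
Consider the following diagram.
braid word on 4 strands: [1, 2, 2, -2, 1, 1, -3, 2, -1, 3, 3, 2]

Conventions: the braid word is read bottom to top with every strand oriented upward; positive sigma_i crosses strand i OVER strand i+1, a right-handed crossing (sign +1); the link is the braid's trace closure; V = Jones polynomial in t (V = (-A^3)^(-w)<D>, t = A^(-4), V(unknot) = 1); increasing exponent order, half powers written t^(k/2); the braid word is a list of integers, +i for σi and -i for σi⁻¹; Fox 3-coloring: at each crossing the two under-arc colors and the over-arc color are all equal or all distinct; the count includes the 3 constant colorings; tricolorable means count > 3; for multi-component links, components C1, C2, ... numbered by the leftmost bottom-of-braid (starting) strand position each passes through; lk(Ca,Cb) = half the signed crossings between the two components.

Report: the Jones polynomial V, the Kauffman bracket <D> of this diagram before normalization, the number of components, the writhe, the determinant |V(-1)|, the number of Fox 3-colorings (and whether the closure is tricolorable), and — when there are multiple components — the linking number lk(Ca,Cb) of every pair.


Jones polynomial: V(t) = -t^(3/2) + t^(5/2) - 2t^(7/2) + 2t^(9/2) - 3t^(11/2) + t^(13/2) - t^(15/2) + t^(17/2)
<D> = A^-16 - A^-12 + A^-8 - 3A^-4 + 2 - 2A^4 + A^8 - A^12; writhe +6
components 2, writhe +6 (12 crossings)
linking number lk(C1,C2) = +2
3-colorings: 9 of 3^12, det 12 — tricolorable
note: det 12 = |V(-1)|; divisible by 3, so tricolorable


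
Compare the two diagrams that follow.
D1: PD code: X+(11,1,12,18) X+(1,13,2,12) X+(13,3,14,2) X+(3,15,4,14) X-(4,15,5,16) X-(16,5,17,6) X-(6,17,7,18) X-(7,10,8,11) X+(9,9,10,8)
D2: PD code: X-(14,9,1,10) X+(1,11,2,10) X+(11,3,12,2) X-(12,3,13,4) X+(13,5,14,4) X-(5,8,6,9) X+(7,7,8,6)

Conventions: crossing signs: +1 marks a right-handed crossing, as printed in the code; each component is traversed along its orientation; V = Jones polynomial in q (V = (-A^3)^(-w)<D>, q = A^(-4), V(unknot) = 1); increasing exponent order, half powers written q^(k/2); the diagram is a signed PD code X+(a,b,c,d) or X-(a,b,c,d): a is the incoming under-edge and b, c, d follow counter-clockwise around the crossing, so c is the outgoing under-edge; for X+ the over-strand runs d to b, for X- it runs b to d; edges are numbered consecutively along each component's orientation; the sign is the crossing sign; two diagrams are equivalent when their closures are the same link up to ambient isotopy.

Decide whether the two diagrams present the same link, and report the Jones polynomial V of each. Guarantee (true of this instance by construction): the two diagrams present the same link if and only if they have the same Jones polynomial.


equivalent: yes
V(D1) = 1  (w +1, c 9, <D> = -A^3)
D2 (bracket -A^3; 7 crossings at w = +1): V = 1
why: one V(q) for all 2 diagrams — one class (guaranteed)


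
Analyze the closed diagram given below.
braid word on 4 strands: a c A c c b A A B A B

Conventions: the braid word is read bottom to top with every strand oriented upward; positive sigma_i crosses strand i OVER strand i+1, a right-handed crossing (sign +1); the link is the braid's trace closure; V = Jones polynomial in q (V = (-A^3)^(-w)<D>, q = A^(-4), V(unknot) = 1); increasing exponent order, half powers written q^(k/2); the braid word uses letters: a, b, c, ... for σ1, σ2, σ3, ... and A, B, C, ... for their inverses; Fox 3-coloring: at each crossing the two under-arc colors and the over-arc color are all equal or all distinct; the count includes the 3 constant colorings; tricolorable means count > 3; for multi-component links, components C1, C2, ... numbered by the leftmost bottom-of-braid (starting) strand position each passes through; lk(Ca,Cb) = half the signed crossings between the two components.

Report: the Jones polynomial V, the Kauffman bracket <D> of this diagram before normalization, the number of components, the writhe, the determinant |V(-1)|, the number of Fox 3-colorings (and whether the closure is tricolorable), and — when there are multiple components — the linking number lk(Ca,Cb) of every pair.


V = -q^-3 + q^-2 - q^-1 + 3 - q + q^2 - q^3
<D> = A^-15 - A^-11 + A^-7 - 3A^-3 + A - A^5 + A^9 (w = -1)
1 component over 11 crossings, w = -1
27 Fox colorings among 3^11, |V(-1)| = 9: tricolorable
why: |V(-1)| = 9: so tricolorable, since 3 divides 9


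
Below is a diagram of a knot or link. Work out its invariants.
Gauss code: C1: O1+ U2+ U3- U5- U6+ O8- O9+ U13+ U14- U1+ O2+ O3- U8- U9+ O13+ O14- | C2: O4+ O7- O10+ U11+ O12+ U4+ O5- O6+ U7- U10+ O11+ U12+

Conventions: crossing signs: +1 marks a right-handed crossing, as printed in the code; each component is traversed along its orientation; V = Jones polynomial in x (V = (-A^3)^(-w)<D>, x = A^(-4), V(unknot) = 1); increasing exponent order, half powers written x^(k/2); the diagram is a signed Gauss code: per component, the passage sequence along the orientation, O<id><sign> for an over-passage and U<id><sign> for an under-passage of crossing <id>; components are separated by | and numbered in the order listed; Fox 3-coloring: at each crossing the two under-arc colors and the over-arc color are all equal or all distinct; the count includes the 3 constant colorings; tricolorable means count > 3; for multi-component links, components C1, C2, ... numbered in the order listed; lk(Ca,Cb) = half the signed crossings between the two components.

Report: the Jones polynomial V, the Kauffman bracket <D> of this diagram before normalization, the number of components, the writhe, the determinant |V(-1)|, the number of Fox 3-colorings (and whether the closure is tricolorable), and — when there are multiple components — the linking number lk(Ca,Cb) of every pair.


V(x) = -x^(1/2) - x^(3/2) - x^(5/2) + x^(9/2)
bracket: A^-6 - A^2 - A^6 - A^10, w = +4
2 components, writhe +4, over 14 crossings
lk(C1,C2) = 0
det 0, colorings 27 of 3^14 — tricolorable
observation: det 0 = |V(-1)|; divisible by 3, so tricolorable


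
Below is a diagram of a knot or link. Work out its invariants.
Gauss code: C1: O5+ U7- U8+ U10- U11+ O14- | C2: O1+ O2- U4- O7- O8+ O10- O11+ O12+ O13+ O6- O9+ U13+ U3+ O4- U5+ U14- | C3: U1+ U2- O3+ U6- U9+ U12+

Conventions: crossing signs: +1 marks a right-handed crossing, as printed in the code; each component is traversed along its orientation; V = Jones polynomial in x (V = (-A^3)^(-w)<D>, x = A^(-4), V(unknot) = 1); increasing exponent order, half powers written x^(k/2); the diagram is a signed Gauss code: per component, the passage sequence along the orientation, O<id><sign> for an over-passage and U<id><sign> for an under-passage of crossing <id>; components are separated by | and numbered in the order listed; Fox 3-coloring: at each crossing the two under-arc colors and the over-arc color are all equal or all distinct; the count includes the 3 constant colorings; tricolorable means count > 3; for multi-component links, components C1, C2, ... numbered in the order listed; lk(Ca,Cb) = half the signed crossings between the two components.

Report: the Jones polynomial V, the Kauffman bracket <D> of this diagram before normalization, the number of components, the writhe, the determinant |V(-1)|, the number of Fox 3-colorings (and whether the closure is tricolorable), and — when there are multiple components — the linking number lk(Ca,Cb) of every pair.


Jones polynomial: V(x) = 1 + x + x^2 + x^3
<D> = A^-6 + A^-2 + A^2 + A^6; writhe +2
components 3, writhe +2 (14 crossings)
linking number lk(C1,C2) = 0
lk(C1,C3): 0
lk(C2,C3) = +1
3-colorings: 9 of 3^14, det 0 — tricolorable
note: span 3 respects span(V) <= c + mu - 1 = 16 for this 3-component diagram


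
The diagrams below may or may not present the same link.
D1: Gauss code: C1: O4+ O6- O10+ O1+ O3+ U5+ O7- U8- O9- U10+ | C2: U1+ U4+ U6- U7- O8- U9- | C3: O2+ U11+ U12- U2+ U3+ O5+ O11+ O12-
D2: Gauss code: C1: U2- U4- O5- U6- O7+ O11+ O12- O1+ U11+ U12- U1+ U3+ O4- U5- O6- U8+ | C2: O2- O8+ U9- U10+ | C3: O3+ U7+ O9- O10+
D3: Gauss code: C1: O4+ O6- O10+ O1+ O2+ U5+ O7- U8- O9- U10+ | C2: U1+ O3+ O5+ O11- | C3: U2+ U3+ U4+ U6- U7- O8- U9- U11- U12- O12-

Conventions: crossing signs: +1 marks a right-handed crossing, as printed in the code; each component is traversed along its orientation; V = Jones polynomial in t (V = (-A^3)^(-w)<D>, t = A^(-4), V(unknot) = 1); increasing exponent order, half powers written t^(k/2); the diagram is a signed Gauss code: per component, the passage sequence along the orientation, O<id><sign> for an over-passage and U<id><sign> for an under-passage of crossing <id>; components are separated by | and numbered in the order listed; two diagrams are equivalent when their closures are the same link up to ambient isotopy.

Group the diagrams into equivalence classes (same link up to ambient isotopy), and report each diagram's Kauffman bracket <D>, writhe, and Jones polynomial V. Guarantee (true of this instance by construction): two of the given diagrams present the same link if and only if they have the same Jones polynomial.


classes: {D1, D3} | {D2}
V(D1) = t^-2 + 2 + t^2  [12 crossings, <D> = A^-2 + 2A^6 + A^14, w = +2]
D2 (bracket A^-8 + A^-4 + 2 + A^4 - A^16; 12 crossings at w = 0): V = -t^-4 + t^-1 + 2 + t + t^2
D3 (bracket A^-8 + 2 + A^8; 12 crossings at w = 0): V = t^-2 + 2 + t^2
note: 2 classes among 3 diagrams; unequal V(t) rules out equality


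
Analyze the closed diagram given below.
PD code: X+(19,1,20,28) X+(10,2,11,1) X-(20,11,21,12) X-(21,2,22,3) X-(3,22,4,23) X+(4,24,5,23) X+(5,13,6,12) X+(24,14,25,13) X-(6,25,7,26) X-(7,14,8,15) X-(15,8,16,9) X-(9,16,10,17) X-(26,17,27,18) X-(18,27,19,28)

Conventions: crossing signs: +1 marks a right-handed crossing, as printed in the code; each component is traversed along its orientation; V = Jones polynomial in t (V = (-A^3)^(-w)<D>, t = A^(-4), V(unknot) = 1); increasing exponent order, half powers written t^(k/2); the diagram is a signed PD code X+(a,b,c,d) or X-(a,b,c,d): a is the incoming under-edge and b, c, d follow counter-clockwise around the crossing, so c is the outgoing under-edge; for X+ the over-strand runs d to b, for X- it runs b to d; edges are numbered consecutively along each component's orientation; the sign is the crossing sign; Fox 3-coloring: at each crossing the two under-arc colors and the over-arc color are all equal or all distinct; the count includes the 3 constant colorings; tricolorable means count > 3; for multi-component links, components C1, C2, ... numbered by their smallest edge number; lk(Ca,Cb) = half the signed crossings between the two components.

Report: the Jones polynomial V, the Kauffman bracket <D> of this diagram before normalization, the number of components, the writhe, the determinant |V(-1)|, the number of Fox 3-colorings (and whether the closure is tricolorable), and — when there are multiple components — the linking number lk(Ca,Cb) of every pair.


Jones polynomial: V(t) = t^-7 - 2t^-6 + 2t^-5 - 3t^-4 + 3t^-3 - 2t^-2 + 2t^-1
<D> = 2A^-8 - 2A^-4 + 3 - 3A^4 + 2A^8 - 2A^12 + A^16; writhe -4
components 1, writhe -4 (14 crossings)
3-colorings: 9 of 3^14, det 15 — tricolorable
note: w = -4 (over 14 crossings) is diagram-only; (-A^3)^(4) removes it from V


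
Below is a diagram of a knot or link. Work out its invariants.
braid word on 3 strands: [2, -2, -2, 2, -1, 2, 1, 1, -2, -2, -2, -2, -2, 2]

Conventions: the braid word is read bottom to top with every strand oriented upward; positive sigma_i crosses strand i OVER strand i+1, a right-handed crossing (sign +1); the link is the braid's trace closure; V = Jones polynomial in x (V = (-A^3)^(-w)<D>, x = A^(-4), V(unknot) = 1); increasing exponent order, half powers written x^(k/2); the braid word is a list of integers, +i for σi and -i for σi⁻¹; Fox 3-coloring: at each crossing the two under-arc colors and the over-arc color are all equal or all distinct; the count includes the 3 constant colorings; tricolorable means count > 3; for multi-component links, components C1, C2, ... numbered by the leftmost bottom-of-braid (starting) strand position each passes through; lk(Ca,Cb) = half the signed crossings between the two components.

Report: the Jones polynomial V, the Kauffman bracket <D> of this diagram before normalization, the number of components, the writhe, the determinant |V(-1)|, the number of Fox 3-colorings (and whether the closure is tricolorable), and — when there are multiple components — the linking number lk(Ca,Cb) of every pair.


V = x^-5 - 2x^-4 + 2x^-3 - 2x^-2 + 2x^-1 - 1 + x
<D> = A^-10 - A^-6 + 2A^-2 - 2A^2 + 2A^6 - 2A^10 + A^14 (w = -2)
1 component over 14 crossings, w = -2
3 Fox colorings among 3^14, |V(-1)| = 11: not tricolorable
why: w = -2 (over 14 crossings) is diagram-only; (-A^3)^(2) removes it from V


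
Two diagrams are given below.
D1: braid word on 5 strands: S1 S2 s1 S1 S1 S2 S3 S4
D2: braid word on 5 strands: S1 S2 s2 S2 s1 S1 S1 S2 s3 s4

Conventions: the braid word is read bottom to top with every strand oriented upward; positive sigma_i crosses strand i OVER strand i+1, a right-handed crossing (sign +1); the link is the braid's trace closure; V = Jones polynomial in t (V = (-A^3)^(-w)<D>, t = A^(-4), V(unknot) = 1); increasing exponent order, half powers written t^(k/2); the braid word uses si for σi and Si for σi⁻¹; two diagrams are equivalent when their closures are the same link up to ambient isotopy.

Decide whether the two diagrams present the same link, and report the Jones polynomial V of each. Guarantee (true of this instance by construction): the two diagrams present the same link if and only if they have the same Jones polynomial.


same link: yes
V(D1) = -t^-4 + t^-3 + t^-1  [8 crossings, <D> = A^-14 + A^-6 - A^-2, w = -6]
V(D2) = -t^-4 + t^-3 + t^-1  (w -2, c 10, <D> = A^-2 + A^6 - A^10)
note: all 2 diagrams share one V(t), hence one class


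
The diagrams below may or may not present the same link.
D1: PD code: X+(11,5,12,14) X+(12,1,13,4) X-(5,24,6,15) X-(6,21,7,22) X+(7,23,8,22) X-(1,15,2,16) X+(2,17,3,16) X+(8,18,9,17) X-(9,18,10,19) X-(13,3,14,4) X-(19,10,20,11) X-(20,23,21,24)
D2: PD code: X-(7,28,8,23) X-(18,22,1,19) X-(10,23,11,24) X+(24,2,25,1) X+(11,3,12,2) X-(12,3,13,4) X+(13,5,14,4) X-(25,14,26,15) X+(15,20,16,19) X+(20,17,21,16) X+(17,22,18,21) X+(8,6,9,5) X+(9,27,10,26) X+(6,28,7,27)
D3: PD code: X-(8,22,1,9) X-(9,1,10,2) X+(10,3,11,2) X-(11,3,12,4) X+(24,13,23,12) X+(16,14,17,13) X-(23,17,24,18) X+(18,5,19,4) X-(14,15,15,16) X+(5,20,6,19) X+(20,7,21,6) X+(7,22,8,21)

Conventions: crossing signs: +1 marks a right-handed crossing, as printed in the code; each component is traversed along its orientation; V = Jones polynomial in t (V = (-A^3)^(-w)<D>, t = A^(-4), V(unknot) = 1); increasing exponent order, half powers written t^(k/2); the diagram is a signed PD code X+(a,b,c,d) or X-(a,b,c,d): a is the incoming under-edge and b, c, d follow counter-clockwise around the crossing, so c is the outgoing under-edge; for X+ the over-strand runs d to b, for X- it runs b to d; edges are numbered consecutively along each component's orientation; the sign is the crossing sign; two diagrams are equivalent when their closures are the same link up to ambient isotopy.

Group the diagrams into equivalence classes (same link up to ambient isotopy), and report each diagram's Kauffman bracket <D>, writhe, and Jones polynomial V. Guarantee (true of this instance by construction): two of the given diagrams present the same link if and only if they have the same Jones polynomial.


grouping into links: {D1} | {D2, D3}
V(D1) = t^-3 + t^-2 + t^-1 + 1  (w -2, c 12, <D> = A^-6 + A^-2 + A^2 + A^6)
V(D2) = 1 + t + t^2 + t^3  [14 crossings, <D> = 1 + A^4 + A^8 + A^12, w = +4]
D3 (bracket A^-6 + A^-2 + A^2 + A^6; 12 crossings at w = +2): V = 1 + t + t^2 + t^3
why: 2 classes among 3 diagrams; unequal V(t) rules out equality


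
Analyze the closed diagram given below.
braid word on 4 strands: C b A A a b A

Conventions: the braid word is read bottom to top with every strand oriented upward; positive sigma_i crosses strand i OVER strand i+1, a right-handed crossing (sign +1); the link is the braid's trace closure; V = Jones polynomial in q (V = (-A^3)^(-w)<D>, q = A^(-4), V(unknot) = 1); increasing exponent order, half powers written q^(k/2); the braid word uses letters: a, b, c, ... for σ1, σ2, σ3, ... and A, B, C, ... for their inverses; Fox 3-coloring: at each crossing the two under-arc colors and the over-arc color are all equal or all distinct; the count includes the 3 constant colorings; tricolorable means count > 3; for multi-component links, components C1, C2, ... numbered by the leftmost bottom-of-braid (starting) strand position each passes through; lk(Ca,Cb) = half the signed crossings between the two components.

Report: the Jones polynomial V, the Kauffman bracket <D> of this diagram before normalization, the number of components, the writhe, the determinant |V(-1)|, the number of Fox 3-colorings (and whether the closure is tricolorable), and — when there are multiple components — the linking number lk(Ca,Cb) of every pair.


V = q^-2 - q^-1 + 1 - q + q^2
<D> = -A^-11 + A^-7 - A^-3 + A - A^5 (w = -1)
1 component over 7 crossings, w = -1
3 Fox colorings among 3^7, |V(-1)| = 5: not tricolorable
why: w = -1 shifts under R1 moves; the (-A^3)^(1) factor cancels that in V


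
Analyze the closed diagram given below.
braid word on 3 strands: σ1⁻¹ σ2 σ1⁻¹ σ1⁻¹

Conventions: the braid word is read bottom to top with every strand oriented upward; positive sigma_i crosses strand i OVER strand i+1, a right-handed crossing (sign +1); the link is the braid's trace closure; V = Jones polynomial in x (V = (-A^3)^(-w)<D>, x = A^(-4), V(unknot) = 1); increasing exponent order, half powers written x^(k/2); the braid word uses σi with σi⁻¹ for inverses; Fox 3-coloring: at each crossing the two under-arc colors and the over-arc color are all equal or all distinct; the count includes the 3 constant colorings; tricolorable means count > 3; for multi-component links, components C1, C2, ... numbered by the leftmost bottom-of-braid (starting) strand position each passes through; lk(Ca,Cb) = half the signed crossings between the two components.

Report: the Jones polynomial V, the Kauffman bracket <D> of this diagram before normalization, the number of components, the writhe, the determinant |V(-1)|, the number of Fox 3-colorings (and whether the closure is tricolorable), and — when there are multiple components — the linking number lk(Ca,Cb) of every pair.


V(x) = -x^-4 + x^-3 + x^-1
bracket: A^-2 + A^6 - A^10, w = -2
1 component, writhe -2, over 4 crossings
det 3, colorings 9 of 3^4 — tricolorable
observation: V spans 3 powers of x: at least 3 crossings in any diagram


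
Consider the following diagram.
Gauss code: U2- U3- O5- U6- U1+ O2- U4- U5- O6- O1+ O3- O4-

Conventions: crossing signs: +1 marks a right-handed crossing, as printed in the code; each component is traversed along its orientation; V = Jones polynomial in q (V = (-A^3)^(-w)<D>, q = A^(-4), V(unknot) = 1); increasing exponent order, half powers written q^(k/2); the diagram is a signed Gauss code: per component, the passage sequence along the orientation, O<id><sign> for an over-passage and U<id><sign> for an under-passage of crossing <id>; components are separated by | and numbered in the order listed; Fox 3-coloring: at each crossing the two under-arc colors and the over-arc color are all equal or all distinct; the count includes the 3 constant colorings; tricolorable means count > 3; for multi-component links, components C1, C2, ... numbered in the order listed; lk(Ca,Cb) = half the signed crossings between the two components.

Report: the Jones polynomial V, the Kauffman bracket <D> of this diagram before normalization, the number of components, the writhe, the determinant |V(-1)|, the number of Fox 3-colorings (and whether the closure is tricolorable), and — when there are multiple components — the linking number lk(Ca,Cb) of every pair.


V(q) = -q^-4 + q^-3 + q^-1
bracket: A^-8 + 1 - A^4, w = -4
1 component, writhe -4, over 6 crossings
det 3, colorings 9 of 3^6 — tricolorable
observation: |V(-1)| = 3: so tricolorable, since 3 divides 3


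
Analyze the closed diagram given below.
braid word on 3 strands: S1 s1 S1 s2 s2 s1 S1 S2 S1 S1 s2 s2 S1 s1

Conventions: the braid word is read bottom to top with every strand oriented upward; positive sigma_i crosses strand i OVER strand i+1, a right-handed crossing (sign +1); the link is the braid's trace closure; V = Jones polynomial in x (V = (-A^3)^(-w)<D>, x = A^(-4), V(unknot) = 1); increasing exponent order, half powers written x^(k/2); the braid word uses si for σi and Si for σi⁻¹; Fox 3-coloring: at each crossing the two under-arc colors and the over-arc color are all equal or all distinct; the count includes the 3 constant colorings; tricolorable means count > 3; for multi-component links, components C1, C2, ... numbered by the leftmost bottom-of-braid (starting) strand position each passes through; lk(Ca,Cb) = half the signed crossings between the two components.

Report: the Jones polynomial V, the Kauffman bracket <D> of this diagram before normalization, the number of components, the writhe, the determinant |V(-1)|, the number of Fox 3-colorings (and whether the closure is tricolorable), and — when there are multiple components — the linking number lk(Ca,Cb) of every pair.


V(x) = -x^-3 + 2x^-2 - 2x^-1 + 3 - 2x + 2x^2 - x^3
bracket: -A^-12 + 2A^-8 - 2A^-4 + 3 - 2A^4 + 2A^8 - A^12, w = 0
1 component, writhe 0, over 14 crossings
det 13, colorings 3 of 3^14 — not tricolorable
observation: free reduction leaves σ1⁻¹ σ2 σ1⁻¹ σ1⁻¹ σ2 σ2 of the original 14 letters


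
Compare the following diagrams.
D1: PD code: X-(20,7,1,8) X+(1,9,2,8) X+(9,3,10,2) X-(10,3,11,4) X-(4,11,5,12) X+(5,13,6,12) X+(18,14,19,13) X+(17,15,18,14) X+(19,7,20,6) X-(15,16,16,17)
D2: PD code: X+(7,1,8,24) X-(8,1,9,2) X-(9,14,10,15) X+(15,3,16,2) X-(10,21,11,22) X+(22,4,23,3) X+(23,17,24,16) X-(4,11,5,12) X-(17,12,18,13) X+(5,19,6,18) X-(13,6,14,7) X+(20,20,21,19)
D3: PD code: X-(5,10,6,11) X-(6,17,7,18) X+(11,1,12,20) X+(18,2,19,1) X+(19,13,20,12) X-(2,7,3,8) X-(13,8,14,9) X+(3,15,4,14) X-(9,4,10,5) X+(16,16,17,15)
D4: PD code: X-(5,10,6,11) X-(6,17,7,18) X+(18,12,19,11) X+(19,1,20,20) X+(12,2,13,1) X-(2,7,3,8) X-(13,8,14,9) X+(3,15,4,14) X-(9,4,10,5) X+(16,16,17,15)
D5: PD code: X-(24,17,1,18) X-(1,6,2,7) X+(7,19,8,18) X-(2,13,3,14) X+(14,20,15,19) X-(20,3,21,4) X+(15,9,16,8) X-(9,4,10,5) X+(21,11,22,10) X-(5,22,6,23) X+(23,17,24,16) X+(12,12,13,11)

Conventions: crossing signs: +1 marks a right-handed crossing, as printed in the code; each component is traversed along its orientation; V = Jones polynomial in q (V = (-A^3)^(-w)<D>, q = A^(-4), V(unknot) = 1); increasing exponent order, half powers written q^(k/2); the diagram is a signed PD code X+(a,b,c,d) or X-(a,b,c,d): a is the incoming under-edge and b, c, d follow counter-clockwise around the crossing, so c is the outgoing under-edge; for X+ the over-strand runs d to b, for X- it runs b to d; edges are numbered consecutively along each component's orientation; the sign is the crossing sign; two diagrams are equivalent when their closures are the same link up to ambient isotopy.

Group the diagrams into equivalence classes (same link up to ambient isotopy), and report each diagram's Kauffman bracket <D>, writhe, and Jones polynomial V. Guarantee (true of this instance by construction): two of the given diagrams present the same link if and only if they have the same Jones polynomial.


classes: {D1} | {D2, D3, D4, D5}
V(D1) = 1  [10 crossings, <D> = A^6, w = +2]
V(D2) = -q^-5 + q^-4 - q^-3 + 2q^-2 - q^-1 + 2 - q  [12 crossings, <D> = -A^-4 + 2 - A^4 + 2A^8 - A^12 + A^16 - A^20, w = 0]
V(D3) = -q^-5 + q^-4 - q^-3 + 2q^-2 - q^-1 + 2 - q  [10 crossings, <D> = -A^-4 + 2 - A^4 + 2A^8 - A^12 + A^16 - A^20, w = 0]
D4 (bracket -A^-4 + 2 - A^4 + 2A^8 - A^12 + A^16 - A^20; 10 crossings at w = 0): V = -q^-5 + q^-4 - q^-3 + 2q^-2 - q^-1 + 2 - q
V(D5) = -q^-5 + q^-4 - q^-3 + 2q^-2 - q^-1 + 2 - q  (w 0, c 12, <D> = -A^-4 + 2 - A^4 + 2A^8 - A^12 + A^16 - A^20)
note: comparing 5 Jones polynomials yields 2 groups


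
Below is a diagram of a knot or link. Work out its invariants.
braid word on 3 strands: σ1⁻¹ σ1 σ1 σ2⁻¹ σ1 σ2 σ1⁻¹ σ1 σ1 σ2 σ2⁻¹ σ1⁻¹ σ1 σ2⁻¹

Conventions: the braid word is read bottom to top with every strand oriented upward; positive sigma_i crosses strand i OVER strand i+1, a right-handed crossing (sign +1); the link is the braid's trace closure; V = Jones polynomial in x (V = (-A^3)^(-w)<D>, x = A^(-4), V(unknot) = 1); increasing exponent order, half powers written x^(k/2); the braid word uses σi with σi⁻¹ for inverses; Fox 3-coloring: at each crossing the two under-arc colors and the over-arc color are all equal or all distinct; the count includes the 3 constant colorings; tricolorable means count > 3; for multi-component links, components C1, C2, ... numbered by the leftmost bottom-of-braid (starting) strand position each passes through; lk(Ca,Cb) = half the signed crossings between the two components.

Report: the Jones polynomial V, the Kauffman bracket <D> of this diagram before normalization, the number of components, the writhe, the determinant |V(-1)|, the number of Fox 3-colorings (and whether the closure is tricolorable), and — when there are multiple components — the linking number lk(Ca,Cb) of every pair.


Jones polynomial: V(x) = 1 + x + x^2 + x^3
<D> = A^-6 + A^-2 + A^2 + A^6; writhe +2
components 3, writhe +2 (14 crossings)
linking number lk(C1,C2) = +1
lk(C1,C3): 0
lk(C2,C3) = 0
3-colorings: 9 of 3^14, det 0 — tricolorable
note: the word shrinks to σ1 σ2⁻¹ σ1 σ2 σ1 σ2⁻¹ after cancelling


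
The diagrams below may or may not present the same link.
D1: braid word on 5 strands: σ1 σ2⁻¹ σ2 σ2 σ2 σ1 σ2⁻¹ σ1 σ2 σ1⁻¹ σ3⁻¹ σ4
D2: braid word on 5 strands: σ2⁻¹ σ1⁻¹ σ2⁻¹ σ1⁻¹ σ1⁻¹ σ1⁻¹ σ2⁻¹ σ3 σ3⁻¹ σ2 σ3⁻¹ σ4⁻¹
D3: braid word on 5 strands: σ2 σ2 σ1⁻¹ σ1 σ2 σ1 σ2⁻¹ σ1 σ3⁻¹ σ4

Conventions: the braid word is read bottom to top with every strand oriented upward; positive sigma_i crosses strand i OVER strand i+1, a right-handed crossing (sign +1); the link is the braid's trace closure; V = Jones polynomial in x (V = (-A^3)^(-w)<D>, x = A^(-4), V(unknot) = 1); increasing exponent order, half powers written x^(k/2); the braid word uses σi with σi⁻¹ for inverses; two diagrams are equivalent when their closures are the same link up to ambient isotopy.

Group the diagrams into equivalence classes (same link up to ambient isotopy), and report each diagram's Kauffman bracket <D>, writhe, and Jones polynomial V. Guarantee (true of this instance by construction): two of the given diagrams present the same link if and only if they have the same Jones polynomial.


equivalence classes: {D1, D3} | {D2}
D1 (bracket -A^-12 + A^-8 - A^-4 + 2 - A^4 + A^8; 12 crossings at w = +4): V = x - x^2 + 2x^3 - x^4 + x^5 - x^6
V(D2) = -x^-7 + x^-6 - x^-5 + x^-4 + x^-2  [12 crossings, <D> = A^-16 + A^-8 - A^-4 + 1 - A^4, w = -8]
D3 (bracket -A^-12 + A^-8 - A^-4 + 2 - A^4 + A^8; 10 crossings at w = +4): V = x - x^2 + 2x^3 - x^4 + x^5 - x^6
key observation: 2 classes among 3 diagrams; unequal V(x) rules out equality


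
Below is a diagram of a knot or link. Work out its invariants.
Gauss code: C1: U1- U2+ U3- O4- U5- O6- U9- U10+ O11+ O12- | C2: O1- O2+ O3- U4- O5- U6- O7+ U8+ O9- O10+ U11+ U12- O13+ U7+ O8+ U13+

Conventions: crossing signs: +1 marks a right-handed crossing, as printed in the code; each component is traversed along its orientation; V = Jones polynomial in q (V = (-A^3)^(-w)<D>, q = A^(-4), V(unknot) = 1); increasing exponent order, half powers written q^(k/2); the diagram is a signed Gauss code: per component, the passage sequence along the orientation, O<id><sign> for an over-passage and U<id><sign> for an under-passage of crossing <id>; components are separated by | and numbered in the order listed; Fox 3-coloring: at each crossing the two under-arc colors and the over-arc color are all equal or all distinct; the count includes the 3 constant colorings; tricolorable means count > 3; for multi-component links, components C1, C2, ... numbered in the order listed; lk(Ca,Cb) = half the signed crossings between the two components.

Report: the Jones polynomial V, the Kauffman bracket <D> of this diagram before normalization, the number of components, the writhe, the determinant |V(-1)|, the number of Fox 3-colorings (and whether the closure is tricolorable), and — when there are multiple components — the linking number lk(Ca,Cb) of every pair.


V = -q^(-9/2) + q^(-7/2) - 2q^(-5/2) + 2q^(-3/2) - 3q^(-1/2) + q^(1/2) - q^(3/2) + q^(5/2)
<D> = -A^-13 + A^-9 - A^-5 + 3A^-1 - 2A^3 + 2A^7 - A^11 + A^15 (w = -1)
2 components over 13 crossings, w = -1
lk(C1,C2): -2
9 Fox colorings among 3^13, |V(-1)| = 12: tricolorable
why: w = -1 (over 13 crossings) is diagram-only; (-A^3)^(1) removes it from V


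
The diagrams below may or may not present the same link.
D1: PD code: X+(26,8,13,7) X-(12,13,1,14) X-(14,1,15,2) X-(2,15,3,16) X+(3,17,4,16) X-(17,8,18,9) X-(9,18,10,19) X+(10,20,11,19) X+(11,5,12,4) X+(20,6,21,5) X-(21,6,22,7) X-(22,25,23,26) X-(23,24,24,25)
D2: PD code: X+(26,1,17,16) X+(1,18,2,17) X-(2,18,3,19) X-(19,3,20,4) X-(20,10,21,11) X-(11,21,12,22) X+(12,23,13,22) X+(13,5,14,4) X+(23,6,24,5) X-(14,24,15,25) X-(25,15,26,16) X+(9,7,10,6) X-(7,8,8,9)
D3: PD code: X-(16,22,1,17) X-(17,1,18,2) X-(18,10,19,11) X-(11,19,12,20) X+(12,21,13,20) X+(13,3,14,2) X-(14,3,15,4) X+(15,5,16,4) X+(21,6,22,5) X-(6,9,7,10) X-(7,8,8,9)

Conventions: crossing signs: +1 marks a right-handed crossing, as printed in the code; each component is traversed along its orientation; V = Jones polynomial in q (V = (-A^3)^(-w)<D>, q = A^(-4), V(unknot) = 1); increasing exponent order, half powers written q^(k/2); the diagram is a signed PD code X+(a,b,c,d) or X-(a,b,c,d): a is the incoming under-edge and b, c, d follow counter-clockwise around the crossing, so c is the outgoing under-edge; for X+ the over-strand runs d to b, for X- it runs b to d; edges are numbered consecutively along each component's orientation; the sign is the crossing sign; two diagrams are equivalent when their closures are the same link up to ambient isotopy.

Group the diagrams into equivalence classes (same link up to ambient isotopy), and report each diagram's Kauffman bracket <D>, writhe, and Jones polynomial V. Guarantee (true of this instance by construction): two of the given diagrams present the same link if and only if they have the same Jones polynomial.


equivalence classes: {D1, D2, D3}
D1 (bracket A^-7 + A; 13 crossings at w = -3): V = -q^(-5/2) - q^(-1/2)
D2 (bracket A^-1 + A^7; 13 crossings at w = -1): V = -q^(-5/2) - q^(-1/2)
D3 (bracket A^-7 + A; 11 crossings at w = -3): V = -q^(-5/2) - q^(-1/2)
key observation: one V(q) for all 3 diagrams — one class (guaranteed)


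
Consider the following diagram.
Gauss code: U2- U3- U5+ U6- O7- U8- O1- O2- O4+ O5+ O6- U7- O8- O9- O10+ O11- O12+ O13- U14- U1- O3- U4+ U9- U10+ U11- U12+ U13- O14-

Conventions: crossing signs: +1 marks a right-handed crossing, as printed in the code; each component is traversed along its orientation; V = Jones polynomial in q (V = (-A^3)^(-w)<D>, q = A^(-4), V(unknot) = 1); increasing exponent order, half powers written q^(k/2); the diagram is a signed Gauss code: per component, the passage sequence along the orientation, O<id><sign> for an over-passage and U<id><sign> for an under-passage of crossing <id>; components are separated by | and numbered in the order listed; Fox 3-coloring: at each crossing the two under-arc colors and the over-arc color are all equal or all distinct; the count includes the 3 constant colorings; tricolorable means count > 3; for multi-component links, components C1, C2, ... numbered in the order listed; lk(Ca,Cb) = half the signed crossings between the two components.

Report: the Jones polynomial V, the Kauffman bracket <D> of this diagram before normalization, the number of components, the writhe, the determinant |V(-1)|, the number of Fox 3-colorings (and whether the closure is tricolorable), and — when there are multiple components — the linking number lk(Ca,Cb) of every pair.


V = q^-8 - 2q^-7 + q^-6 - 2q^-5 + 2q^-4 + q^-2
<D> = A^-10 + 2A^-2 - 2A^2 + A^6 - 2A^10 + A^14 (w = -6)
1 component over 14 crossings, w = -6
27 Fox colorings among 3^14, |V(-1)| = 9: tricolorable
why: the span of V is 6, forcing >= 6 crossings in any diagram
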